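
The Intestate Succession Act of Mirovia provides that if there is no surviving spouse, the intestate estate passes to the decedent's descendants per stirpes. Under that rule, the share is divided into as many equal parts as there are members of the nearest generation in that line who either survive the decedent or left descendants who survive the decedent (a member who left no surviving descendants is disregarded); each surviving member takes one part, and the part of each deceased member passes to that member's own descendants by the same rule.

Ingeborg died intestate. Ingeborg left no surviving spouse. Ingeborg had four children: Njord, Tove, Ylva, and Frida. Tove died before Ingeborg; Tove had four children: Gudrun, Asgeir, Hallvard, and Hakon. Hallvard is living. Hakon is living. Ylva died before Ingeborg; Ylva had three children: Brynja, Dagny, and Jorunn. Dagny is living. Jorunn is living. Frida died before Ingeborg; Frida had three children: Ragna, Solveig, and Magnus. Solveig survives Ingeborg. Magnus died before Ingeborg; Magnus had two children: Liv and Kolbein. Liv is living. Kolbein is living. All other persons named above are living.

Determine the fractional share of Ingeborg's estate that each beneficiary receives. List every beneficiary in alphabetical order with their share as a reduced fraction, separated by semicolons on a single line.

There is no surviving spouse, so the entire estate passes to Ingeborg's descendants per stirpes.
The estate is divided into 4 equal shares of 1/4 among Njord, Tove, Ylva, Frida.
Njord is living and takes 1/4.
Tove predeceased; the 1/4 allotted to Tove's branch passes to Tove's issue by representation.
The 1/4 is divided into 4 equal shares of 1/16 among Gudrun, Asgeir, Hallvard, Hakon.
Gudrun is living and takes 1/16.
Asgeir is living and takes 1/16.
Hallvard is living and takes 1/16.
Hakon is living and takes 1/16.
Ylva predeceased; the 1/4 allotted to Ylva's branch passes to Ylva's issue by representation.
The 1/4 is divided into 3 equal shares of 1/12 among Brynja, Dagny, Jorunn.
Brynja is living and takes 1/12.
Dagny is living and takes 1/12.
Jorunn is living and takes 1/12.
Frida predeceased; the 1/4 allotted to Frida's branch passes to Frida's issue by representation.
The 1/4 is divided into 3 equal shares of 1/12 among Ragna, Solveig, Magnus.
Ragna is living and takes 1/12.
Solveig is living and takes 1/12.
Magnus predeceased; the 1/12 allotted to Magnus's branch passes to Magnus's issue by representation.
The 1/12 is divided into 2 equal shares of 1/24 among Liv, Kolbein.
Liv is living and takes 1/24.
Kolbein is living and takes 1/24.

Asgeir 1/16; Brynja 1/12; Dagny 1/12; Gudrun 1/16; Hakon 1/16; Hallvard 1/16; Jorunn 1/12; Kolbein 1/24; Liv 1/24; Njord 1/4; Ragna 1/12; Solveig 1/12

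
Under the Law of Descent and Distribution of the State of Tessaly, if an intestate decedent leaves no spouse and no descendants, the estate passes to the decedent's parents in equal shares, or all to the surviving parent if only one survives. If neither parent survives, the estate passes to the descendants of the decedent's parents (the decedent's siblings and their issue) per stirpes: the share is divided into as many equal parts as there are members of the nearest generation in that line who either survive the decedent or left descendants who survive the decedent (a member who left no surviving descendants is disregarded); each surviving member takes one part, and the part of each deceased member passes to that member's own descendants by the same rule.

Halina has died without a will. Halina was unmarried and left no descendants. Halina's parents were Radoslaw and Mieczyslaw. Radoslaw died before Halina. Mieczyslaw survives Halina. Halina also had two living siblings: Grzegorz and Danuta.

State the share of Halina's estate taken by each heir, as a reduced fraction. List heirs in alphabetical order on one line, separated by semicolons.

Only one parent, Mieczyslaw, survives, so Mieczyslaw takes the entire estate. The siblings take nothing because a surviving parent has priority.

Mieczyslaw 1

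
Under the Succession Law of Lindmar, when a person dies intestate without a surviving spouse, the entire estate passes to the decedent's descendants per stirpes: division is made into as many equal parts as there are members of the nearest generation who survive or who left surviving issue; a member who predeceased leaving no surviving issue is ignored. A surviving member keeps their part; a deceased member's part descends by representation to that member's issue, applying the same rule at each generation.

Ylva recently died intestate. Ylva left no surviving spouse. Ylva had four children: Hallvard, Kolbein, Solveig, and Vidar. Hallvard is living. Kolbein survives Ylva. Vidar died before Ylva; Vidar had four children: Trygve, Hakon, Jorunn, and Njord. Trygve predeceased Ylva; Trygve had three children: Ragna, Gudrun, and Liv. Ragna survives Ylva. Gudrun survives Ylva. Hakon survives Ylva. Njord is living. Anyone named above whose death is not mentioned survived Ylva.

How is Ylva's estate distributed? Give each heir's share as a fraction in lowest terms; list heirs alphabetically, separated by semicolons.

Gudrun 1/48; Hakon 1/16; Hallvard 1/4; Jorunn 1/16; Kolbein 1/4; Liv 1/48; Njord 1/16; Ragna 1/48; Solveig 1/4

There is no surviving spouse, so the entire estate passes to Ylva's descendants per stirpes.
The estate is divided into 4 equal shares of 1/4 among Hallvard, Kolbein, Solveig, Vidar.
Hallvard is living and takes 1/4.
Kolbein is living and takes 1/4.
Solveig is living and takes 1/4.
Vidar predeceased; the 1/4 allotted to Vidar's branch passes to Vidar's issue by representation.
The 1/4 is divided into 4 equal shares of 1/16 among Trygve, Hakon, Jorunn, Njord.
Trygve predeceased; the 1/16 allotted to Trygve's branch passes to Trygve's issue by representation.
The 1/16 is divided into 3 equal shares of 1/48 among Ragna, Gudrun, Liv.
Ragna is living and takes 1/48.
Gudrun is living and takes 1/48.
Liv is living and takes 1/48.
Hakon is living and takes 1/16.
Jorunn is living and takes 1/16.
Njord is living and takes 1/16.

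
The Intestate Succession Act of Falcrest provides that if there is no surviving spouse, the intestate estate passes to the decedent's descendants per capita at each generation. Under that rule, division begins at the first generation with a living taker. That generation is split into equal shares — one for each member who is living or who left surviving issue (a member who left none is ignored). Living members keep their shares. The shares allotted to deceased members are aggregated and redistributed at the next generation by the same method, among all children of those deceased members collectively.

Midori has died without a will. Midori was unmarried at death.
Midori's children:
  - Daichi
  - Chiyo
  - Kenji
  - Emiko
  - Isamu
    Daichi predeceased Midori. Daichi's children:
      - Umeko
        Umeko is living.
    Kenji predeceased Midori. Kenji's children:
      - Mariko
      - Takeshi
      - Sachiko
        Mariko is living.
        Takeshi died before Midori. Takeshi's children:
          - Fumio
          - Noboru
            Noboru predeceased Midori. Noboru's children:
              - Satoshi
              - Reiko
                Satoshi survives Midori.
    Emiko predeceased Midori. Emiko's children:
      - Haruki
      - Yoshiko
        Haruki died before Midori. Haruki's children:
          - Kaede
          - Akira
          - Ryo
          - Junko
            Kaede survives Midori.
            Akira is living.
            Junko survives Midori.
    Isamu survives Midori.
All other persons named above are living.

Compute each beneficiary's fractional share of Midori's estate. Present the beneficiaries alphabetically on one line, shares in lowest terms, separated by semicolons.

There is no surviving spouse, so the entire estate passes to Midori's descendants per capita at each generation.
At generation 1 (Daichi, Chiyo, Kenji, Emiko, Isamu) there are 5 shares of (1)/5 = 1/5 each.
Living: Chiyo and Isamu — each takes 1/5.
Deceased: Daichi, Kenji, and Emiko. Their combined 3/5 is pooled and carried to generation 2.
At generation 2 (Umeko, Mariko, Takeshi, Sachiko, Haruki, Yoshiko) there are 6 shares of (3/5)/6 = 1/10 each.
Living: Umeko, Mariko, Sachiko, and Yoshiko — each takes 1/10.
Deceased: Takeshi and Haruki. Their combined 1/5 is pooled and carried to generation 3.
At generation 3 (Fumio, Noboru, Kaede, Akira, Ryo, Junko) there are 6 shares of (1/5)/6 = 1/30 each.
Living: Fumio, Kaede, Akira, Ryo, and Junko — each takes 1/30.
Deceased: Noboru. That 1/30 share is carried to generation 4.
At generation 4 (Satoshi, Reiko) there are 2 shares of (1/30)/2 = 1/60 each.
Living: Satoshi and Reiko — each takes 1/60.

Akira 1/30; Chiyo 1/5; Fumio 1/30; Isamu 1/5; Junko 1/30; Kaede 1/30; Mariko 1/10; Reiko 1/60; Ryo 1/30; Sachiko 1/10; Satoshi 1/60; Umeko 1/10; Yoshiko 1/10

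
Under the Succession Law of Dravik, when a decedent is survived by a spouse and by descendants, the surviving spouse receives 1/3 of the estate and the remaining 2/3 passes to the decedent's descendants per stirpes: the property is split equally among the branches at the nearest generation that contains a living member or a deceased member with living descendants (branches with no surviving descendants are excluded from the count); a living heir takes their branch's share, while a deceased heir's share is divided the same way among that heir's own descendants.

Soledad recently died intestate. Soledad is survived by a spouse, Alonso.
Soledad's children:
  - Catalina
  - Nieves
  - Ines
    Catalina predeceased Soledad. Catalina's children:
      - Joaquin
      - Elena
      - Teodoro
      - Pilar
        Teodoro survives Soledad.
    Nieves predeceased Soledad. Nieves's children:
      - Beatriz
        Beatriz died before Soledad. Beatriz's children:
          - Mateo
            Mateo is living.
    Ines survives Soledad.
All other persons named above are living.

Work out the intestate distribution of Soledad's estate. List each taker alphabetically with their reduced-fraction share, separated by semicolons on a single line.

Alonso 1/3; Elena 1/18; Ines 2/9; Joaquin 1/18; Mateo 2/9; Pilar 1/18; Teodoro 1/18

Alonso, as surviving spouse, takes 1/3.
The remaining 2/3 passes to Soledad's descendants per stirpes.
The 2/3 is divided into 3 equal shares of 2/9 among Catalina, Nieves, Ines.
Catalina predeceased; the 2/9 allotted to Catalina's branch passes to Catalina's issue by representation.
The 2/9 is divided into 4 equal shares of 1/18 among Joaquin, Elena, Teodoro, Pilar.
Joaquin is living and takes 1/18.
Elena is living and takes 1/18.
Teodoro is living and takes 1/18.
Pilar is living and takes 1/18.
Nieves predeceased; the 2/9 allotted to Nieves's branch passes to Nieves's issue by representation.
Beatriz's line is the sole branch at this level, so the full 2/9 passes to Beatriz's issue by representation.
Mateo is the sole taker at this level and receives the full 2/9.
Ines is living and takes 2/9.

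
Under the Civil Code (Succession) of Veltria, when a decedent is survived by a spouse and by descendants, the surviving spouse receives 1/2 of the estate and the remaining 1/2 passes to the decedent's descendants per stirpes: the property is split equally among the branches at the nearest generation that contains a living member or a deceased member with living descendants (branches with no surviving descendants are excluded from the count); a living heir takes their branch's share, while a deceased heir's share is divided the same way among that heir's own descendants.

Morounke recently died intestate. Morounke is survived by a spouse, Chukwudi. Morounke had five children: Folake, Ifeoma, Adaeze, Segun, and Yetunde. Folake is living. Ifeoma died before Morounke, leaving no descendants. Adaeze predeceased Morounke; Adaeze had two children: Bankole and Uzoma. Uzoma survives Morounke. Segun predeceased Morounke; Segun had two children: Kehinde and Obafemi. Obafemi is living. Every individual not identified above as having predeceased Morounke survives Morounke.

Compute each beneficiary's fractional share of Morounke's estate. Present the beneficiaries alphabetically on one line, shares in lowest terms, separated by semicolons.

Bankole 1/16; Chukwudi 1/2; Folake 1/8; Kehinde 1/16; Obafemi 1/16; Uzoma 1/16; Yetunde 1/8

Chukwudi, as surviving spouse, takes 1/2.
The remaining 1/2 passes to Morounke's descendants per stirpes.
Ifeoma left no surviving issue, so that branch lapses and is disregarded.
The 1/2 is divided into 4 equal shares of 1/8 among Folake, Adaeze, Segun, Yetunde.
Folake is living and takes 1/8.
Adaeze predeceased; the 1/8 allotted to Adaeze's branch passes to Adaeze's issue by representation.
The 1/8 is divided into 2 equal shares of 1/16 among Bankole, Uzoma.
Bankole is living and takes 1/16.
Uzoma is living and takes 1/16.
Segun predeceased; the 1/8 allotted to Segun's branch passes to Segun's issue by representation.
The 1/8 is divided into 2 equal shares of 1/16 among Kehinde, Obafemi.
Kehinde is living and takes 1/16.
Obafemi is living and takes 1/16.
Yetunde is living and takes 1/8.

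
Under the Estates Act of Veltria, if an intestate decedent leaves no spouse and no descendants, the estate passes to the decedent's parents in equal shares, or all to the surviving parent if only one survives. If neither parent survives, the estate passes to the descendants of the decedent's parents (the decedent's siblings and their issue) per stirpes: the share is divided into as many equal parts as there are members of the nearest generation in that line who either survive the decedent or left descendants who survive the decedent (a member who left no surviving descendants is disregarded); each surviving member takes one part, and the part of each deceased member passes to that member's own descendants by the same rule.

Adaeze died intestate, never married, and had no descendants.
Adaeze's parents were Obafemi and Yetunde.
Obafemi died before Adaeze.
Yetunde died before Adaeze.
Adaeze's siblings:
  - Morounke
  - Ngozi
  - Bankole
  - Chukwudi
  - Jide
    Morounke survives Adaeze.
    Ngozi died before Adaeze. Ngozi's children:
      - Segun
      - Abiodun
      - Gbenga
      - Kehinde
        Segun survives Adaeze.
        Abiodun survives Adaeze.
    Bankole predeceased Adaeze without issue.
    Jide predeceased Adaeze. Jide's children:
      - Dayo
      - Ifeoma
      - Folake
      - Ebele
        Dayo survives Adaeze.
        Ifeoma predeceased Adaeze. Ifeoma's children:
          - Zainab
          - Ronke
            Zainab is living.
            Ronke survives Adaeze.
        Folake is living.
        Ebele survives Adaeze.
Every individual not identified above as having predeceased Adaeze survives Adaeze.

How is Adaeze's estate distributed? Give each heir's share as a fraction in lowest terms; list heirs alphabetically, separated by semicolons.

Abiodun 1/16; Chukwudi 1/4; Dayo 1/16; Ebele 1/16; Folake 1/16; Gbenga 1/16; Kehinde 1/16; Morounke 1/4; Ronke 1/32; Segun 1/16; Zainab 1/32

Neither parent survives and there are no descendants, so the estate passes to Adaeze's siblings and their issue per stirpes.
Bankole left no surviving issue, so that branch lapses and is disregarded.
The estate is divided into 4 equal shares of 1/4 among Morounke, Ngozi, Chukwudi, Jide.
Morounke is living and takes 1/4.
Ngozi predeceased; the 1/4 allotted to Ngozi's branch passes to Ngozi's issue by representation.
The 1/4 is divided into 4 equal shares of 1/16 among Segun, Abiodun, Gbenga, Kehinde.
Segun is living and takes 1/16.
Abiodun is living and takes 1/16.
Gbenga is living and takes 1/16.
Kehinde is living and takes 1/16.
Chukwudi is living and takes 1/4.
Jide predeceased; the 1/4 allotted to Jide's branch passes to Jide's issue by representation.
The 1/4 is divided into 4 equal shares of 1/16 among Dayo, Ifeoma, Folake, Ebele.
Dayo is living and takes 1/16.
Ifeoma predeceased; the 1/16 allotted to Ifeoma's branch passes to Ifeoma's issue by representation.
The 1/16 is divided into 2 equal shares of 1/32 among Zainab, Ronke.
Zainab is living and takes 1/32.
Ronke is living and takes 1/32.
Folake is living and takes 1/16.
Ebele is living and takes 1/16.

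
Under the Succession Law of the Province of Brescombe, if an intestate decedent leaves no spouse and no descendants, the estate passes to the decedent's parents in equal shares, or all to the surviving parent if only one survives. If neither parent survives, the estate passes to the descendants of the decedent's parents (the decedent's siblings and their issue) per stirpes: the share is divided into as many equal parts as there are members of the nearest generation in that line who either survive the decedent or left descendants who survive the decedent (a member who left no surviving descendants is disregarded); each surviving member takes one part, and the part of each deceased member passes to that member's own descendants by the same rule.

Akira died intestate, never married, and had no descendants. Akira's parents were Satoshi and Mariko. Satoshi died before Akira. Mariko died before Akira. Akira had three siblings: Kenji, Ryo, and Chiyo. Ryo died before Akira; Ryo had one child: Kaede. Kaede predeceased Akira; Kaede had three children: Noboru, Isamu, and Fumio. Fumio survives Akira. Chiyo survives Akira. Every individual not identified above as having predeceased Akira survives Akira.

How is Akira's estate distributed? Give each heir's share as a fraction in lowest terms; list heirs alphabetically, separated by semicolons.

Chiyo 1/3; Fumio 1/9; Isamu 1/9; Kenji 1/3; Noboru 1/9

Neither parent survives and there are no descendants, so the estate passes to Akira's siblings and their issue per stirpes.
The estate is divided into 3 equal shares of 1/3 among Kenji, Ryo, Chiyo.
Kenji is living and takes 1/3.
Ryo predeceased; the 1/3 allotted to Ryo's branch passes to Ryo's issue by representation.
Kaede's line is the sole branch at this level, so the full 1/3 passes to Kaede's issue by representation.
The 1/3 is divided into 3 equal shares of 1/9 among Noboru, Isamu, Fumio.
Noboru is living and takes 1/9.
Isamu is living and takes 1/9.
Fumio is living and takes 1/9.
Chiyo is living and takes 1/3.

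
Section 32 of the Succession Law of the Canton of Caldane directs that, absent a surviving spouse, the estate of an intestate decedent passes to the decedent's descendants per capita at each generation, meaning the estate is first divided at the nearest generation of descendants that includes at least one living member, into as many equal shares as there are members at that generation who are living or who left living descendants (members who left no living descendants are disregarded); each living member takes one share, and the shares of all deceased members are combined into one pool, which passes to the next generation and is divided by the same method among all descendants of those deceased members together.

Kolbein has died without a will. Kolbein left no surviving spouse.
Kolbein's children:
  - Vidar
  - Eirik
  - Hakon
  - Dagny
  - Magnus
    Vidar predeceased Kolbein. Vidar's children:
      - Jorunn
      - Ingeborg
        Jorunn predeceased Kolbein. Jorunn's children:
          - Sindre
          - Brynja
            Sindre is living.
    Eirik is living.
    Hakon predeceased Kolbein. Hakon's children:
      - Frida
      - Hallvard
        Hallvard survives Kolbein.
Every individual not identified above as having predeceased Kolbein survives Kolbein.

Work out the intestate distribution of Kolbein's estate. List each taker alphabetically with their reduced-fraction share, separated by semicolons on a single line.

There is no surviving spouse, so the entire estate passes to Kolbein's descendants per capita at each generation.
At generation 1 (Vidar, Eirik, Hakon, Dagny, Magnus) there are 5 shares of (1)/5 = 1/5 each.
Living: Eirik, Dagny, and Magnus — each takes 1/5.
Deceased: Vidar and Hakon. Their combined 2/5 is pooled and carried to generation 2.
At generation 2 (Jorunn, Ingeborg, Frida, Hallvard) there are 4 shares of (2/5)/4 = 1/10 each.
Living: Ingeborg, Frida, and Hallvard — each takes 1/10.
Deceased: Jorunn. That 1/10 share is carried to generation 3.
At generation 3 (Sindre, Brynja) there are 2 shares of (1/10)/2 = 1/20 each.
Living: Sindre and Brynja — each takes 1/20.

Brynja 1/20; Dagny 1/5; Eirik 1/5; Frida 1/10; Hallvard 1/10; Ingeborg 1/10; Magnus 1/5; Sindre 1/20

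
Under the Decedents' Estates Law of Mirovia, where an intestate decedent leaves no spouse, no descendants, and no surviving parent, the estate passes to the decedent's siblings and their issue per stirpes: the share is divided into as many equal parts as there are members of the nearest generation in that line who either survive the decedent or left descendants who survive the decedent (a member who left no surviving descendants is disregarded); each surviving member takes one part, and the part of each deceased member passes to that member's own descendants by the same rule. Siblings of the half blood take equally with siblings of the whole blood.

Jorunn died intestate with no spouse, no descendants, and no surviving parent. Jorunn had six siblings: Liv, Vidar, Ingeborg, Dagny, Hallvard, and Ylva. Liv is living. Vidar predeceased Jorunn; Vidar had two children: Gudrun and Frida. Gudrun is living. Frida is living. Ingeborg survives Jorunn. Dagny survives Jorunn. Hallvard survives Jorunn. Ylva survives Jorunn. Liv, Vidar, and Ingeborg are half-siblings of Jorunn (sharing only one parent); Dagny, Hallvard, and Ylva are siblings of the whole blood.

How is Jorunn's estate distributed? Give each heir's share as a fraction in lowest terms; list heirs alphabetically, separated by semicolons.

Dagny 1/6; Frida 1/12; Gudrun 1/12; Hallvard 1/6; Ingeborg 1/6; Liv 1/6; Ylva 1/6

No spouse, descendants, or parent survives, so the estate passes to Jorunn's siblings per stirpes.
Half-blood and whole-blood siblings take equally under the stated rule.
The estate is divided into 6 equal shares of 1/6 among Liv, Vidar, Ingeborg, Dagny, Hallvard, Ylva.
Liv is living and takes 1/6.
Vidar predeceased; the 1/6 allotted to Vidar's branch passes to Vidar's issue by representation.
The 1/6 is divided into 2 equal shares of 1/12 among Gudrun, Frida.
Gudrun is living and takes 1/12.
Frida is living and takes 1/12.
Ingeborg is living and takes 1/6.
Dagny is living and takes 1/6.
Hallvard is living and takes 1/6.
Ylva is living and takes 1/6.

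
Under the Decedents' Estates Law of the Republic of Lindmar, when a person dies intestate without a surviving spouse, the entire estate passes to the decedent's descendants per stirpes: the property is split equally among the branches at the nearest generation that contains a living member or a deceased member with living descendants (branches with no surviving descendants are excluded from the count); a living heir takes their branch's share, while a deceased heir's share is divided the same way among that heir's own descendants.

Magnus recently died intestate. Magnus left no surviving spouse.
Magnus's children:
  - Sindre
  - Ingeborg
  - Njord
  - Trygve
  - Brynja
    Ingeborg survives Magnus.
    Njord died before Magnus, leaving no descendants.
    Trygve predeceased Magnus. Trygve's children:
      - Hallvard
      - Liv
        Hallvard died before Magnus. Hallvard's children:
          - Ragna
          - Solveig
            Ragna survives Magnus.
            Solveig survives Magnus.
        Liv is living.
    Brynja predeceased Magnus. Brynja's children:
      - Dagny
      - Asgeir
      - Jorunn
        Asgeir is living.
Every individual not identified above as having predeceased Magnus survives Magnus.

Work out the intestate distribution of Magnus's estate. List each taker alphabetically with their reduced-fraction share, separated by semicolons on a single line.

There is no surviving spouse, so the entire estate passes to Magnus's descendants per stirpes.
Njord left no surviving issue, so that branch lapses and is disregarded.
The estate is divided into 4 equal shares of 1/4 among Sindre, Ingeborg, Trygve, Brynja.
Sindre is living and takes 1/4.
Ingeborg is living and takes 1/4.
Trygve predeceased; the 1/4 allotted to Trygve's branch passes to Trygve's issue by representation.
The 1/4 is divided into 2 equal shares of 1/8 among Hallvard, Liv.
Hallvard predeceased; the 1/8 allotted to Hallvard's branch passes to Hallvard's issue by representation.
The 1/8 is divided into 2 equal shares of 1/16 among Ragna, Solveig.
Ragna is living and takes 1/16.
Solveig is living and takes 1/16.
Liv is living and takes 1/8.
Brynja predeceased; the 1/4 allotted to Brynja's branch passes to Brynja's issue by representation.
The 1/4 is divided into 3 equal shares of 1/12 among Dagny, Asgeir, Jorunn.
Dagny is living and takes 1/12.
Asgeir is living and takes 1/12.
Jorunn is living and takes 1/12.

Asgeir 1/12; Dagny 1/12; Ingeborg 1/4; Jorunn 1/12; Liv 1/8; Ragna 1/16; Sindre 1/4; Solveig 1/16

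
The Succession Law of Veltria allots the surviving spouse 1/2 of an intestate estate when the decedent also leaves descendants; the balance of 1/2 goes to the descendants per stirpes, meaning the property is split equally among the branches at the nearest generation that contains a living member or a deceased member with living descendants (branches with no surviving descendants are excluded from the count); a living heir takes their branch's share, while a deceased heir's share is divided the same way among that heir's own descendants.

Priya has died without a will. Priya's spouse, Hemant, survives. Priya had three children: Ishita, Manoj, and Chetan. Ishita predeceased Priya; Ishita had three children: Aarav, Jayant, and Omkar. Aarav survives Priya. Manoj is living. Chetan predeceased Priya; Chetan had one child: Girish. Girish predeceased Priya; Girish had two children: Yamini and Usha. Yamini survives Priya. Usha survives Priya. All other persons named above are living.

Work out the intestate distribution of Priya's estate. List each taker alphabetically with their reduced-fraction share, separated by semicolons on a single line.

Hemant, as surviving spouse, takes 1/2.
The remaining 1/2 passes to Priya's descendants per stirpes.
The 1/2 is divided into 3 equal shares of 1/6 among Ishita, Manoj, Chetan.
Ishita predeceased; the 1/6 allotted to Ishita's branch passes to Ishita's issue by representation.
The 1/6 is divided into 3 equal shares of 1/18 among Aarav, Jayant, Omkar.
Aarav is living and takes 1/18.
Jayant is living and takes 1/18.
Omkar is living and takes 1/18.
Manoj is living and takes 1/6.
Chetan predeceased; the 1/6 allotted to Chetan's branch passes to Chetan's issue by representation.
Girish's line is the sole branch at this level, so the full 1/6 passes to Girish's issue by representation.
The 1/6 is divided into 2 equal shares of 1/12 among Yamini, Usha.
Yamini is living and takes 1/12.
Usha is living and takes 1/12.

Aarav 1/18; Hemant 1/2; Jayant 1/18; Manoj 1/6; Omkar 1/18; Usha 1/12; Yamini 1/12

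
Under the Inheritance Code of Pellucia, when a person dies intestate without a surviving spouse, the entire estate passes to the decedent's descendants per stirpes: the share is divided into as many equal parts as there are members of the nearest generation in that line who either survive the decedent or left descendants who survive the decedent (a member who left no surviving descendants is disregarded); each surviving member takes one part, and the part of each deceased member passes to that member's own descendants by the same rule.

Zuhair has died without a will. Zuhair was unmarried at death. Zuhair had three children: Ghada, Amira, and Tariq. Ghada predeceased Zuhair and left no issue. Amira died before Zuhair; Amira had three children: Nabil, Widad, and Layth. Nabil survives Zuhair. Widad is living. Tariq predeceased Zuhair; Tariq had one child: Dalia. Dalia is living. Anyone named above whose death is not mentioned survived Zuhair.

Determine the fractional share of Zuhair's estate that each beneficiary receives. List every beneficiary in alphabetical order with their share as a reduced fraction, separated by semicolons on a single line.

There is no surviving spouse, so the entire estate passes to Zuhair's descendants per stirpes.
Ghada left no surviving issue, so that branch lapses and is disregarded.
The estate is divided into 2 equal shares of 1/2 among Amira, Tariq.
Amira predeceased; the 1/2 allotted to Amira's branch passes to Amira's issue by representation.
The 1/2 is divided into 3 equal shares of 1/6 among Nabil, Widad, Layth.
Nabil is living and takes 1/6.
Widad is living and takes 1/6.
Layth is living and takes 1/6.
Tariq predeceased; the 1/2 allotted to Tariq's branch passes to Tariq's issue by representation.
Dalia is the sole taker at this level and receives the full 1/2.

Dalia 1/2; Layth 1/6; Nabil 1/6; Widad 1/6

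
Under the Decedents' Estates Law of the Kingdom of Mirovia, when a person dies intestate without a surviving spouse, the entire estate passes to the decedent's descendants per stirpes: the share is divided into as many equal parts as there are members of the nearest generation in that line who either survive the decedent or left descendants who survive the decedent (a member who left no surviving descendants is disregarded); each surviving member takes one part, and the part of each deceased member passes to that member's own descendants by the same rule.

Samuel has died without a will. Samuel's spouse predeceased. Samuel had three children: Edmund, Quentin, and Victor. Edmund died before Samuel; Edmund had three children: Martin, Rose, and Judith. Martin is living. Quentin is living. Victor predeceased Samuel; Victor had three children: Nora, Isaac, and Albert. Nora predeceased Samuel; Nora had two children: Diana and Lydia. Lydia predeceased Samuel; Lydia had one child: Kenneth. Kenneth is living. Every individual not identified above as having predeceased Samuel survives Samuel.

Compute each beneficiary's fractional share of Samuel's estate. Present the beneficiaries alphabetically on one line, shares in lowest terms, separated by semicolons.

There is no surviving spouse, so the entire estate passes to Samuel's descendants per stirpes.
The estate is divided into 3 equal shares of 1/3 among Edmund, Quentin, Victor.
Edmund predeceased; the 1/3 allotted to Edmund's branch passes to Edmund's issue by representation.
The 1/3 is divided into 3 equal shares of 1/9 among Martin, Rose, Judith.
Martin is living and takes 1/9.
Rose is living and takes 1/9.
Judith is living and takes 1/9.
Quentin is living and takes 1/3.
Victor predeceased; the 1/3 allotted to Victor's branch passes to Victor's issue by representation.
The 1/3 is divided into 3 equal shares of 1/9 among Nora, Isaac, Albert.
Nora predeceased; the 1/9 allotted to Nora's branch passes to Nora's issue by representation.
The 1/9 is divided into 2 equal shares of 1/18 among Diana, Lydia.
Diana is living and takes 1/18.
Lydia predeceased; the 1/18 allotted to Lydia's branch passes to Lydia's issue by representation.
Kenneth is the sole taker at this level and receives the full 1/18.
Isaac is living and takes 1/9.
Albert is living and takes 1/9.

Albert 1/9; Diana 1/18; Isaac 1/9; Judith 1/9; Kenneth 1/18; Martin 1/9; Quentin 1/3; Rose 1/9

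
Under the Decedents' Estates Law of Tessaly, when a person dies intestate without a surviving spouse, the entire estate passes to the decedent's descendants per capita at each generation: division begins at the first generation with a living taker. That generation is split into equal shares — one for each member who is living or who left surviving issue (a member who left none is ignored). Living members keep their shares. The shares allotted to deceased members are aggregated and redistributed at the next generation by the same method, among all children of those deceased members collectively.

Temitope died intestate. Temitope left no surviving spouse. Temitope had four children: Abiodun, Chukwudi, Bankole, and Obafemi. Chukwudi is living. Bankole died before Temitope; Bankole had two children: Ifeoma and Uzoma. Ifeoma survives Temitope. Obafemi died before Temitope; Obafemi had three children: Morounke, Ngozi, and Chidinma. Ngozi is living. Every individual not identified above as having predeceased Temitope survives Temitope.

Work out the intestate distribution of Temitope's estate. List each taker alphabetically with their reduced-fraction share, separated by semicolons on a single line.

Abiodun 1/4; Chidinma 1/10; Chukwudi 1/4; Ifeoma 1/10; Morounke 1/10; Ngozi 1/10; Uzoma 1/10

There is no surviving spouse, so the entire estate passes to Temitope's descendants per capita at each generation.
At generation 1 (Abiodun, Chukwudi, Bankole, Obafemi) there are 4 shares of (1)/4 = 1/4 each.
Living: Abiodun and Chukwudi — each takes 1/4.
Deceased: Bankole and Obafemi. Their combined 1/2 is pooled and carried to generation 2.
At generation 2 (Ifeoma, Uzoma, Morounke, Ngozi, Chidinma) there are 5 shares of (1/2)/5 = 1/10 each.
Living: Ifeoma, Uzoma, Morounke, Ngozi, and Chidinma — each takes 1/10.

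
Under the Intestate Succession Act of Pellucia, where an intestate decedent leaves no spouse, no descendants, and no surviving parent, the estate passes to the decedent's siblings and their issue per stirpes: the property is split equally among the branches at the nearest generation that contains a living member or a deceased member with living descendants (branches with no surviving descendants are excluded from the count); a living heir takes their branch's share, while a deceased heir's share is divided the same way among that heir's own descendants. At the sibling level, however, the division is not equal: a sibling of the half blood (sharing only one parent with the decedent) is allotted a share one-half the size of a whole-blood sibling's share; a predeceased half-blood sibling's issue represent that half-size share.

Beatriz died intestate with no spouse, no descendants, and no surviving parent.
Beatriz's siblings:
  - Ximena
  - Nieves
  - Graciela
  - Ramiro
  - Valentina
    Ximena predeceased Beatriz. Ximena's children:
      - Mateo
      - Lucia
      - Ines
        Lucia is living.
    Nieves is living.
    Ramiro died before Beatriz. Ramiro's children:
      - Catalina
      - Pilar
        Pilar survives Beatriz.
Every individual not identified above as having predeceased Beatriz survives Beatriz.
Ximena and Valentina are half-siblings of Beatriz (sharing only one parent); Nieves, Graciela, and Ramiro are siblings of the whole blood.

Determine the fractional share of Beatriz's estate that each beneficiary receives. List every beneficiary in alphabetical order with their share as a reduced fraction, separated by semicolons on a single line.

No spouse, descendants, or parent survives, so the estate passes to Beatriz's siblings per stirpes.
Half-blood siblings count for one-half the weight of whole-blood siblings at the initial division.
Dividing 1 in proportion to weights (total weight 4): Ximena (weight 1/2) → 1/8; Nieves (weight 1) → 1/4; Graciela (weight 1) → 1/4; Ramiro (weight 1) → 1/4; Valentina (weight 1/2) → 1/8.
Ximena predeceased; the 1/8 allotted to Ximena's branch passes to Ximena's issue by representation.
The 1/8 is divided into 3 equal shares of 1/24 among Mateo, Lucia, Ines.
Mateo is living and takes 1/24.
Lucia is living and takes 1/24.
Ines is living and takes 1/24.
Nieves is living and takes 1/4.
Graciela is living and takes 1/4.
Ramiro predeceased; the 1/4 allotted to Ramiro's branch passes to Ramiro's issue by representation.
The 1/4 is divided into 2 equal shares of 1/8 among Catalina, Pilar.
Catalina is living and takes 1/8.
Pilar is living and takes 1/8.
Valentina is living and takes 1/8.

Catalina 1/8; Graciela 1/4; Ines 1/24; Lucia 1/24; Mateo 1/24; Nieves 1/4; Pilar 1/8; Valentina 1/8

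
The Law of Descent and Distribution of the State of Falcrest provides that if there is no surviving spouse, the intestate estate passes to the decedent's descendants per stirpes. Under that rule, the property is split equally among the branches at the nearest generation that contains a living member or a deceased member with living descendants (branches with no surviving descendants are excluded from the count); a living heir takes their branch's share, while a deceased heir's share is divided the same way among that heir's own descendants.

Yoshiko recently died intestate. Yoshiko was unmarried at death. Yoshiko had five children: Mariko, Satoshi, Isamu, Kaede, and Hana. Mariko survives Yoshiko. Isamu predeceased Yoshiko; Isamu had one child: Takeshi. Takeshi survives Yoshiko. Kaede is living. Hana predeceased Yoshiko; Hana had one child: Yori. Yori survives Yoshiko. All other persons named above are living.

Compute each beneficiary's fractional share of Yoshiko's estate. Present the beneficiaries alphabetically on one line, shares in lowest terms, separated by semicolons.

There is no surviving spouse, so the entire estate passes to Yoshiko's descendants per stirpes.
The estate is divided into 5 equal shares of 1/5 among Mariko, Satoshi, Isamu, Kaede, Hana.
Mariko is living and takes 1/5.
Satoshi is living and takes 1/5.
Isamu predeceased; the 1/5 allotted to Isamu's branch passes to Isamu's issue by representation.
Takeshi is the sole taker at this level and receives the full 1/5.
Kaede is living and takes 1/5.
Hana predeceased; the 1/5 allotted to Hana's branch passes to Hana's issue by representation.
Yori is the sole taker at this level and receives the full 1/5.

Kaede 1/5; Mariko 1/5; Satoshi 1/5; Takeshi 1/5; Yori 1/5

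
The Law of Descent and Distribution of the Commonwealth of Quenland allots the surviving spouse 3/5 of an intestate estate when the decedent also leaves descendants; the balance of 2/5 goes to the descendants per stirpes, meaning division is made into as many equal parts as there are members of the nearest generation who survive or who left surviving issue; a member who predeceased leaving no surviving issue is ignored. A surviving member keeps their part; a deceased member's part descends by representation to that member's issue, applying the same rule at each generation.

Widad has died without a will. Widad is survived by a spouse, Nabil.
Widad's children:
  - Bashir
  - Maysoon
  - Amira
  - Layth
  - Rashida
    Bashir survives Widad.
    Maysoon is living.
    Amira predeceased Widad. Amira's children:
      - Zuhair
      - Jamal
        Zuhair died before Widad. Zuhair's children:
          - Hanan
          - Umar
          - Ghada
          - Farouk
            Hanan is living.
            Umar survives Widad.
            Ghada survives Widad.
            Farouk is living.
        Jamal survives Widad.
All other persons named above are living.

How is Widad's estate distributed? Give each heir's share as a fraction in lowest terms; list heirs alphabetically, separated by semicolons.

Nabil, as surviving spouse, takes 3/5.
The remaining 2/5 passes to Widad's descendants per stirpes.
The 2/5 is divided into 5 equal shares of 2/25 among Bashir, Maysoon, Amira, Layth, Rashida.
Bashir is living and takes 2/25.
Maysoon is living and takes 2/25.
Amira predeceased; the 2/25 allotted to Amira's branch passes to Amira's issue by representation.
The 2/25 is divided into 2 equal shares of 1/25 among Zuhair, Jamal.
Zuhair predeceased; the 1/25 allotted to Zuhair's branch passes to Zuhair's issue by representation.
The 1/25 is divided into 4 equal shares of 1/100 among Hanan, Umar, Ghada, Farouk.
Hanan is living and takes 1/100.
Umar is living and takes 1/100.
Ghada is living and takes 1/100.
Farouk is living and takes 1/100.
Jamal is living and takes 1/25.
Layth is living and takes 2/25.
Rashida is living and takes 2/25.

Bashir 2/25; Farouk 1/100; Ghada 1/100; Hanan 1/100; Jamal 1/25; Layth 2/25; Maysoon 2/25; Nabil 3/5; Rashida 2/25; Umar 1/100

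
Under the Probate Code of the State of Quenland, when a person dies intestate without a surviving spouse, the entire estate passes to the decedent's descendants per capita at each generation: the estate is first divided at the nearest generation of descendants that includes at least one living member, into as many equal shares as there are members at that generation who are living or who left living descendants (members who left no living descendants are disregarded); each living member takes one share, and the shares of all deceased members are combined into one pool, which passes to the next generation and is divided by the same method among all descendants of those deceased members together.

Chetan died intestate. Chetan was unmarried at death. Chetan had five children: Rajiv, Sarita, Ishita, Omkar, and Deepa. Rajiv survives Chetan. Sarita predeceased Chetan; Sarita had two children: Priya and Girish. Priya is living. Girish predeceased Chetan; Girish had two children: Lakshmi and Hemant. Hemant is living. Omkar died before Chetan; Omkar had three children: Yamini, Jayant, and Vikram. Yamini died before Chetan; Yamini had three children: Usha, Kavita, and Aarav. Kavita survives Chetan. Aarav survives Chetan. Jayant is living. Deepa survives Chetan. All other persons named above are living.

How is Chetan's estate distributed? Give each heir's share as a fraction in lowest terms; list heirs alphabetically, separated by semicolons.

Aarav 4/125; Deepa 1/5; Hemant 4/125; Ishita 1/5; Jayant 2/25; Kavita 4/125; Lakshmi 4/125; Priya 2/25; Rajiv 1/5; Usha 4/125; Vikram 2/25

There is no surviving spouse, so the entire estate passes to Chetan's descendants per capita at each generation.
At generation 1 (Rajiv, Sarita, Ishita, Omkar, Deepa) there are 5 shares of (1)/5 = 1/5 each.
Living: Rajiv, Ishita, and Deepa — each takes 1/5.
Deceased: Sarita and Omkar. Their combined 2/5 is pooled and carried to generation 2.
At generation 2 (Priya, Girish, Yamini, Jayant, Vikram) there are 5 shares of (2/5)/5 = 2/25 each.
Living: Priya, Jayant, and Vikram — each takes 2/25.
Deceased: Girish and Yamini. Their combined 4/25 is pooled and carried to generation 3.
At generation 3 (Lakshmi, Hemant, Usha, Kavita, Aarav) there are 5 shares of (4/25)/5 = 4/125 each.
Living: Lakshmi, Hemant, Usha, Kavita, and Aarav — each takes 4/125.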